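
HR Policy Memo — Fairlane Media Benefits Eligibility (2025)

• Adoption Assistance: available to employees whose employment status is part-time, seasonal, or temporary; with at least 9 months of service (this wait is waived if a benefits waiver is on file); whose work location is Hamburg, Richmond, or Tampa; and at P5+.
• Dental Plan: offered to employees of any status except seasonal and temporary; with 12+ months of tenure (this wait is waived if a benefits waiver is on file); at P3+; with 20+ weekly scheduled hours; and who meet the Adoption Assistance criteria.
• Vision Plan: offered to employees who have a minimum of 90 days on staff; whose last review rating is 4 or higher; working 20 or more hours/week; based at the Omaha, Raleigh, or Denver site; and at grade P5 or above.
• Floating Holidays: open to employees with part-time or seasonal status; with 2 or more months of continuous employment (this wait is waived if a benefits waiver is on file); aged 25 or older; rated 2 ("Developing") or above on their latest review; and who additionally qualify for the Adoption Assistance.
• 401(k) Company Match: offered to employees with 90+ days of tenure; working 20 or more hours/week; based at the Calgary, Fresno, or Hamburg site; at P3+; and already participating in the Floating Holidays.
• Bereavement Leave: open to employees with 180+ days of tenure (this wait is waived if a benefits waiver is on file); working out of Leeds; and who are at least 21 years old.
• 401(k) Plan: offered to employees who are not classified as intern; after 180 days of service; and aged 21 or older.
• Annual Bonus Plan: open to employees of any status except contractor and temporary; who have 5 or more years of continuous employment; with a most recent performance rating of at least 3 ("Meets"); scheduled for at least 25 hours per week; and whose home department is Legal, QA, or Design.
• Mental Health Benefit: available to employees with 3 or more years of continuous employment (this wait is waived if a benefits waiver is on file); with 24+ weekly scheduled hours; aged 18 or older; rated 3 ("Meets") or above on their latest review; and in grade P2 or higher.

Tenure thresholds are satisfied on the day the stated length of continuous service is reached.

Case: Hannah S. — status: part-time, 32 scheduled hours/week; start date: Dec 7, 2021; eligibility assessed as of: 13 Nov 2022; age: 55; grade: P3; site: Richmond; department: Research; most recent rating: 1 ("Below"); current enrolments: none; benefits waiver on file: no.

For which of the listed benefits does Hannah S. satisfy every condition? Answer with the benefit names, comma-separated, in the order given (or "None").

401(k) Plan

Service from Dec 7, 2021 to 13 Nov 2022: 341 days.
Adoption Assistance — status part-time ✓; no waiver, service 341 days ≥ 9 months (≈270 days) ✓; site Richmond ✓; grade P3 < P5 ✗ → not eligible.
Dental Plan — status part-time ✓ (not excluded); no waiver, service 341 days < 12 months (≈360 days) ✗ → not eligible.
Vision Plan — service 341 days ≥ 90 days ✓; rating 1 < 4 ✗ → not eligible.
Floating Holidays — status part-time ✓; no waiver, service 341 days ≥ 2 months (≈60 days) ✓; age 55 ≥ 25 ✓; rating 1 < 2 ✗ → not eligible.
401(k) Company Match — service 341 days ≥ 90 days ✓; 32 hrs/wk ≥ 20 ✓; site Richmond ✗ (not Calgary, Fresno, or Hamburg) → not eligible.
Bereavement Leave — no waiver, service 341 days ≥ 180 days ✓; site Richmond ✗ (not Leeds) → not eligible.
401(k) Plan — status part-time ✓ (not excluded); service 341 days ≥ 180 days ✓; age 55 ≥ 21 ✓ → eligible.
Annual Bonus Plan — status part-time ✓ (not excluded); service 341 days < 5 years (≈1825 days) ✗ → not eligible.
Mental Health Benefit — no waiver, service 341 days < 3 years (≈1095 days) ✗ → not eligible.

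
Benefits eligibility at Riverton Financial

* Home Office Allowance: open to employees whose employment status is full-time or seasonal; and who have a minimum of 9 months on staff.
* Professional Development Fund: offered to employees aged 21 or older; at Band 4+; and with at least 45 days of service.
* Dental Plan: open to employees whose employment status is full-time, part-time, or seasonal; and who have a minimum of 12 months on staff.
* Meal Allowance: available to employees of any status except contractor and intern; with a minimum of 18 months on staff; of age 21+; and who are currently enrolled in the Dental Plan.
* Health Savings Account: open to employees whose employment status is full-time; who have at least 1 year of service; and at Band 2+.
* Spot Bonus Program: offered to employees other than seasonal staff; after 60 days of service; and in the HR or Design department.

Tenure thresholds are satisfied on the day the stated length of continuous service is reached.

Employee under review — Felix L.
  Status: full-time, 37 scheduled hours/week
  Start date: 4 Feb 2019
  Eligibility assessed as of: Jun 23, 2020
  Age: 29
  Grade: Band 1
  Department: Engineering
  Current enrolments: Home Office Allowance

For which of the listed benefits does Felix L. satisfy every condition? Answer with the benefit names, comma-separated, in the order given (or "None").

Home Office Allowance, Dental Plan

Service from 4 Feb 2019 to Jun 23, 2020: 505 days.
Home Office Allowance — status full-time ✓; service 505 days ≥ 9 months (≈270 days) ✓ → eligible.
Professional Development Fund — age 29 ≥ 21 ✓; grade Band 1 < Band 4 ✗ → not eligible.
Dental Plan — status full-time ✓; service 505 days ≥ 12 months (≈360 days) ✓ → eligible.
Meal Allowance — status full-time ✓ (not excluded); service 505 days < 18 months (≈540 days) ✗ → not eligible.
Health Savings Account — status full-time ✓; service 505 days ≥ 1 year (≈365 days) ✓; grade Band 1 < Band 2 ✗ → not eligible.
Spot Bonus Program — status full-time ✓ (not excluded); service 505 days ≥ 60 days ✓; dept Engineering ✗ → not eligible.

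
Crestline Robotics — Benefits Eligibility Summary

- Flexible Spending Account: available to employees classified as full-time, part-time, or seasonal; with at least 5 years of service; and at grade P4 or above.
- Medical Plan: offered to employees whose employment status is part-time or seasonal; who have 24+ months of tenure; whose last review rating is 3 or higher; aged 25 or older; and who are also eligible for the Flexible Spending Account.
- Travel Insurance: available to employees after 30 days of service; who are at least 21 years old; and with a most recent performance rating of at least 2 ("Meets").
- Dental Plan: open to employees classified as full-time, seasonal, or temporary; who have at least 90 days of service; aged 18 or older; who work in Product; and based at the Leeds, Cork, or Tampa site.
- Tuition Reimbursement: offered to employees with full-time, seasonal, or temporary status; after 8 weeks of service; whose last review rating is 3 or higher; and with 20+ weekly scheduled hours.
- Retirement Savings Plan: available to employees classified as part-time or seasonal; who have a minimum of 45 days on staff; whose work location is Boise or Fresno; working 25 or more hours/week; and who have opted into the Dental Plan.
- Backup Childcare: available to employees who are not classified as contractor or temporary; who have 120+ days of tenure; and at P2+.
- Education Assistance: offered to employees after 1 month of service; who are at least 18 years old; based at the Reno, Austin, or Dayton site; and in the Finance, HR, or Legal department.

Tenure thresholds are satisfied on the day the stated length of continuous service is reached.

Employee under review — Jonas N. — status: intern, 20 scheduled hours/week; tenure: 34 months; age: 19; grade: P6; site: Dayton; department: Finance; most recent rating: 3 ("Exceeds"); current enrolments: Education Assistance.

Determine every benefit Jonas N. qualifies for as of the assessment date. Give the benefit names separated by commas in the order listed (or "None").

Backup Childcare, Education Assistance

Flexible Spending Account — status intern ✗ (requires full-time, part-time, or seasonal) → not eligible.
Medical Plan — status intern ✗ (requires part-time or seasonal) → not eligible.
Travel Insurance — service 34 months ≥ 30 days ✓; age 19 < 21 ✗ → not eligible.
Dental Plan — status intern ✗ (requires full-time, seasonal, or temporary) → not eligible.
Tuition Reimbursement — status intern ✗ (requires full-time, seasonal, or temporary) → not eligible.
Retirement Savings Plan — status intern ✗ (requires part-time or seasonal) → not eligible.
Backup Childcare — status intern ✓ (not excluded); service 34 months ≥ 120 days ✓; grade P6 ≥ P2 ✓ → eligible.
Education Assistance — service 34 months ≥ 1 month ✓; age 19 ≥ 18 ✓; site Dayton ✓; dept Finance ✓ → eligible.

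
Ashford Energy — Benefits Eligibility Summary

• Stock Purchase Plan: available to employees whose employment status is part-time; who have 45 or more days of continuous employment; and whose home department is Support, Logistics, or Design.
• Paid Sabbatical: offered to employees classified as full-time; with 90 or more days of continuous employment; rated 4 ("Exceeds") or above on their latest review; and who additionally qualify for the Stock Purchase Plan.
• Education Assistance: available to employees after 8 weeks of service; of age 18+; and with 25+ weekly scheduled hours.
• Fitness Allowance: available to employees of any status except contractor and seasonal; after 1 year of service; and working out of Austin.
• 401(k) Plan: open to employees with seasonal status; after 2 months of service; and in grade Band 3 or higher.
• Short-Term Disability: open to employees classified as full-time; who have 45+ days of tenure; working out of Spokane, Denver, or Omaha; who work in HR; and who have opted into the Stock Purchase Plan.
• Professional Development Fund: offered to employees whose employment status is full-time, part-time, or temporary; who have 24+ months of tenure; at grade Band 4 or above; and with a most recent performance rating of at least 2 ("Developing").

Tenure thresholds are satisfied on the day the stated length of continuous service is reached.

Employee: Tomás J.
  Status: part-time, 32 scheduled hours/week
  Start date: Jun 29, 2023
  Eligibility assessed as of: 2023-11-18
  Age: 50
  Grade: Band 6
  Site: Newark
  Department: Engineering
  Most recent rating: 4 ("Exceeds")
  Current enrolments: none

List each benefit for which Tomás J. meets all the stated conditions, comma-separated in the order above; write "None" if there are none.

Service from Jun 29, 2023 to 2023-11-18: 142 days.
Stock Purchase Plan — status part-time ✓; service 142 days ≥ 45 days ✓; dept Engineering ✗ → not eligible.
Paid Sabbatical — status part-time ✗ (requires full-time) → not eligible.
Education Assistance — service 142 days ≥ 8 weeks (≈56 days) ✓; age 50 ≥ 18 ✓; 32 hrs/wk ≥ 25 ✓ → eligible.
Fitness Allowance — status part-time ✓ (not excluded); service 142 days < 1 year (≈365 days) ✗ → not eligible.
401(k) Plan — status part-time ✗ (requires seasonal) → not eligible.
Short-Term Disability — status part-time ✗ (requires full-time) → not eligible.
Professional Development Fund — status part-time ✓; service 142 days < 24 months (≈720 days) ✗ → not eligible.

Education Assistance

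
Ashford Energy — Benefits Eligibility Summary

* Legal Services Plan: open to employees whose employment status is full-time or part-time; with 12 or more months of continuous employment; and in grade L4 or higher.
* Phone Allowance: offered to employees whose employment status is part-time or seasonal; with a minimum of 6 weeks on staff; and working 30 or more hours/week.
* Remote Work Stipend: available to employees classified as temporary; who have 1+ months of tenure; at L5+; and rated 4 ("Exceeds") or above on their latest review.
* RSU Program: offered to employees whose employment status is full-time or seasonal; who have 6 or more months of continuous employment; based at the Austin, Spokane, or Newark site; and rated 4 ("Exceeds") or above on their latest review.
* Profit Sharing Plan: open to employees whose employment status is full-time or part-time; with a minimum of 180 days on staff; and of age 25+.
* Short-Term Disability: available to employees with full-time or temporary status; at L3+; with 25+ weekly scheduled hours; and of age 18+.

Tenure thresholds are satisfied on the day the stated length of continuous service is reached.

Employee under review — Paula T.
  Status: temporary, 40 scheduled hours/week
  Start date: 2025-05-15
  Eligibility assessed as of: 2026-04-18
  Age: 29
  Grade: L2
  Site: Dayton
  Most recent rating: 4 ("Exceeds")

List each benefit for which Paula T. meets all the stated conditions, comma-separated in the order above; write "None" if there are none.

None

Service from 2025-05-15 to 2026-04-18: 338 days.
Legal Services Plan — status temporary ✗ (requires full-time or part-time) → not eligible.
Phone Allowance — status temporary ✗ (requires part-time or seasonal) → not eligible.
Remote Work Stipend — status temporary ✓; service 338 days ≥ 1 month (≈30 days) ✓; grade L2 < L5 ✗ → not eligible.
RSU Program — status temporary ✗ (requires full-time or seasonal) → not eligible.
Profit Sharing Plan — status temporary ✗ (requires full-time or part-time) → not eligible.
Short-Term Disability — status temporary ✓; grade L2 < L3 ✗ → not eligible.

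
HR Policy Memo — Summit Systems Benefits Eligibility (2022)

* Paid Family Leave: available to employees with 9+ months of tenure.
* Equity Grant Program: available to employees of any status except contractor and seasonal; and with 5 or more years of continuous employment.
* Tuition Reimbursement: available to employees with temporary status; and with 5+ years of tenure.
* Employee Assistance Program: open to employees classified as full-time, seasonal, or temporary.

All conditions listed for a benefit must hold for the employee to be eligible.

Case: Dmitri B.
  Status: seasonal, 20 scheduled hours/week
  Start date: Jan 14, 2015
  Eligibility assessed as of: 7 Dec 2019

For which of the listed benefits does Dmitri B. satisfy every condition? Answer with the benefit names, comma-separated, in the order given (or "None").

Service from Jan 14, 2015 to 7 Dec 2019: 1788 days.
Paid Family Leave — service 1788 days ≥ 9 months (≈270 days) ✓ → eligible.
Equity Grant Program — status seasonal ✗ (excluded) → not eligible.
Tuition Reimbursement — status seasonal ✗ (requires temporary) → not eligible.
Employee Assistance Program — status seasonal ✓ → eligible.

Paid Family Leave, Employee Assistance Program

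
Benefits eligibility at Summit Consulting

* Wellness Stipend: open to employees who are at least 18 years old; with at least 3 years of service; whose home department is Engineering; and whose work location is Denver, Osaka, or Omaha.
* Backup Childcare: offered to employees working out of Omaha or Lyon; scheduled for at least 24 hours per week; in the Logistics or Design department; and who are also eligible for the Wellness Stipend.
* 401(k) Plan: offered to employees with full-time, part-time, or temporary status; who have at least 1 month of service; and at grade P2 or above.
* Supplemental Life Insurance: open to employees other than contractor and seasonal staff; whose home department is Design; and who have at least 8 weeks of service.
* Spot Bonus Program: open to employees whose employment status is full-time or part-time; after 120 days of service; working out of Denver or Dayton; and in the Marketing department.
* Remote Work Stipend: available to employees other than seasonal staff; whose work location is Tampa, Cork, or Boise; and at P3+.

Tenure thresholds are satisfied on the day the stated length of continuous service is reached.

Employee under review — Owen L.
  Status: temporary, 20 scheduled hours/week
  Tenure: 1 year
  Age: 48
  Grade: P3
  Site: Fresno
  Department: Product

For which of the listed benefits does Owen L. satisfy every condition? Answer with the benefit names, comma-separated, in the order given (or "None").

401(k) Plan

Wellness Stipend — age 48 ≥ 18 ✓; service 1 year < 3 years ✗ → not eligible.
Backup Childcare — site Fresno ✗ (not Omaha or Lyon) → not eligible.
401(k) Plan — status temporary ✓; service 1 year ≥ 1 month (≈30 days) ✓; grade P3 ≥ P2 ✓ → eligible.
Supplemental Life Insurance — status temporary ✓ (not excluded); dept Product ✗ → not eligible.
Spot Bonus Program — status temporary ✗ (requires full-time or part-time) → not eligible.
Remote Work Stipend — status temporary ✓ (not excluded); site Fresno ✗ (not Tampa, Cork, or Boise) → not eligible.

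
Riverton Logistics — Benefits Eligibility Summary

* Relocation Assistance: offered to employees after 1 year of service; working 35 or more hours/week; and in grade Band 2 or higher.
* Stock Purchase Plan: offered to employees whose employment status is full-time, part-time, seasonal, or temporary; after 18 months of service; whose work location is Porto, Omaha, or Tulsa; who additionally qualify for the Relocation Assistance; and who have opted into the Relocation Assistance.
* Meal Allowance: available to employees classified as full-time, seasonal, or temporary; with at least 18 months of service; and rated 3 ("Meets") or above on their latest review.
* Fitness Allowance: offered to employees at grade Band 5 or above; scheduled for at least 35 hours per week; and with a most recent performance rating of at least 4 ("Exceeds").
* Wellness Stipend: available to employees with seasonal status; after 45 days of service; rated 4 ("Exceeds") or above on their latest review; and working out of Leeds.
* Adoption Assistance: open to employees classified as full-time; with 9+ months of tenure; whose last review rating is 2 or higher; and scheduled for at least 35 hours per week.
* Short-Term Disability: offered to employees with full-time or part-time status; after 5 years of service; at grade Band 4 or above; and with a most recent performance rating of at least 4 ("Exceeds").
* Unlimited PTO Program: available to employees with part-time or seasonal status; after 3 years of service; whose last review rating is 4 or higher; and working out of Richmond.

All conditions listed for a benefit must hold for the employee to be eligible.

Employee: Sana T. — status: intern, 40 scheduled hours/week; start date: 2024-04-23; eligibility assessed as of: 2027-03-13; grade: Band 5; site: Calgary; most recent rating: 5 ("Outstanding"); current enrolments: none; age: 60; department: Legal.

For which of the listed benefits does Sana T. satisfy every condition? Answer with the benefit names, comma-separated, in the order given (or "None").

Relocation Assistance, Fitness Allowance

Service from 2024-04-23 to 2027-03-13: 1054 days.
Relocation Assistance — service 1054 days ≥ 1 year (≈365 days) ✓; 40 hrs/wk ≥ 35 ✓; grade Band 5 ≥ Band 2 ✓ → eligible.
Stock Purchase Plan — status intern ✗ (requires full-time, part-time, seasonal, or temporary) → not eligible.
Meal Allowance — status intern ✗ (requires full-time, seasonal, or temporary) → not eligible.
Fitness Allowance — grade Band 5 ≥ Band 5 ✓; 40 hrs/wk ≥ 35 ✓; rating 5 ≥ 4 ✓ → eligible.
Wellness Stipend — status intern ✗ (requires seasonal) → not eligible.
Adoption Assistance — status intern ✗ (requires full-time) → not eligible.
Short-Term Disability — status intern ✗ (requires full-time or part-time) → not eligible.
Unlimited PTO Program — status intern ✗ (requires part-time or seasonal) → not eligible.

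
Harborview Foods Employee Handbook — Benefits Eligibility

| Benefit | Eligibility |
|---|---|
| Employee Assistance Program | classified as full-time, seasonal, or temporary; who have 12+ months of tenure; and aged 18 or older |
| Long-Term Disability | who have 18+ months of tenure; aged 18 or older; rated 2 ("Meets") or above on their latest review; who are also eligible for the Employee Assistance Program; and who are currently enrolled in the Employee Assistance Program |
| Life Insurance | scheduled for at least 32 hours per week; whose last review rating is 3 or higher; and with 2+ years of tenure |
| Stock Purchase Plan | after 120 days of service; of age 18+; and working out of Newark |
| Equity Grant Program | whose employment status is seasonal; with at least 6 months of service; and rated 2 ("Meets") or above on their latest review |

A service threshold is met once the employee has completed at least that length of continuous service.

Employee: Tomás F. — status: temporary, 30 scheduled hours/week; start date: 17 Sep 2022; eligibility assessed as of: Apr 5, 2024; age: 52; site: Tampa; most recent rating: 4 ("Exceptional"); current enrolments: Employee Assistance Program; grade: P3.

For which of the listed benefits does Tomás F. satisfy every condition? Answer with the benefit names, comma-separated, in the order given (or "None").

Employee Assistance Program, Long-Term Disability

Service from 17 Sep 2022 to Apr 5, 2024: 566 days.
Employee Assistance Program — status temporary ✓; service 566 days ≥ 12 months (≈360 days) ✓; age 52 ≥ 18 ✓ → eligible.
Long-Term Disability — service 566 days ≥ 18 months (≈540 days) ✓; age 52 ≥ 18 ✓; rating 4 ≥ 2 ✓; eligible for Employee Assistance Program ✓; enrolled in Employee Assistance Program ✓ → eligible.
Life Insurance — 30 hrs/wk < 32 ✗ → not eligible.
Stock Purchase Plan — service 566 days ≥ 120 days ✓; age 52 ≥ 18 ✓; site Tampa ✗ (not Newark) → not eligible.
Equity Grant Program — status temporary ✗ (requires seasonal) → not eligible.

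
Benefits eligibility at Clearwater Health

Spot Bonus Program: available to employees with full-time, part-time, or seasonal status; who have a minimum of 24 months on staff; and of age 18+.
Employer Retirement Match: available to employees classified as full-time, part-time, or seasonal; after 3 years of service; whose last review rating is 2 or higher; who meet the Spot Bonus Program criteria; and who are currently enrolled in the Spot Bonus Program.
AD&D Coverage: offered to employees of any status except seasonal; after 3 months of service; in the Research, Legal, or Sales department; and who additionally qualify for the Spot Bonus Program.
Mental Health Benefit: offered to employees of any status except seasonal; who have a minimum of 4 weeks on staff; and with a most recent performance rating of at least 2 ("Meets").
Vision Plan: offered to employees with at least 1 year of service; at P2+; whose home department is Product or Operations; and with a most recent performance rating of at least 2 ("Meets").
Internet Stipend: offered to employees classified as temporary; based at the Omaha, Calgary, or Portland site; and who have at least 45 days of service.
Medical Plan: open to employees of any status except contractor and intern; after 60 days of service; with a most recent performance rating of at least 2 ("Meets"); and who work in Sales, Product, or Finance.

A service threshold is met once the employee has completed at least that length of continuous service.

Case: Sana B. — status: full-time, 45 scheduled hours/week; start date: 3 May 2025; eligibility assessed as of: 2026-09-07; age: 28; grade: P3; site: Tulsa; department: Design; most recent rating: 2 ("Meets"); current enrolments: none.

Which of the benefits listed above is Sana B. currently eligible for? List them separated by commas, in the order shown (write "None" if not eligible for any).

Mental Health Benefit

Service from 3 May 2025 to 2026-09-07: 492 days.
Spot Bonus Program — status full-time ✓; service 492 days < 24 months (≈720 days) ✗ → not eligible.
Employer Retirement Match — status full-time ✓; service 492 days < 3 years (≈1095 days) ✗ → not eligible.
AD&D Coverage — status full-time ✓ (not excluded); service 492 days ≥ 3 months (≈90 days) ✓; dept Design ✗ → not eligible.
Mental Health Benefit — status full-time ✓ (not excluded); service 492 days ≥ 4 weeks (≈28 days) ✓; rating 2 ≥ 2 ✓ → eligible.
Vision Plan — service 492 days ≥ 1 year (≈365 days) ✓; grade P3 ≥ P2 ✓; dept Design ✗ → not eligible.
Internet Stipend — status full-time ✗ (requires temporary) → not eligible.
Medical Plan — status full-time ✓ (not excluded); service 492 days ≥ 60 days ✓; rating 2 ≥ 2 ✓; dept Design ✗ → not eligible.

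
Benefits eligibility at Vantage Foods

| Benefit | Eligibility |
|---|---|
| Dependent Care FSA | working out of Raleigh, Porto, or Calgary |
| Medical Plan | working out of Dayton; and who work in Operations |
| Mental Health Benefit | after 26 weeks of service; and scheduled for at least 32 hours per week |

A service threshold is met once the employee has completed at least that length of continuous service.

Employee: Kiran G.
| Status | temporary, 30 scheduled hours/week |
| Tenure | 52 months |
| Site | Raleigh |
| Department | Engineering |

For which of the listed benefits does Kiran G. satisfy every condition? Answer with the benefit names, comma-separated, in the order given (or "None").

Dependent Care FSA — site Raleigh ✓ → eligible.
Medical Plan — site Raleigh ✗ (not Dayton) → not eligible.
Mental Health Benefit — service 52 months ≥ 26 weeks (≈182 days) ✓; 30 hrs/wk < 32 ✗ → not eligible.

Dependent Care FSA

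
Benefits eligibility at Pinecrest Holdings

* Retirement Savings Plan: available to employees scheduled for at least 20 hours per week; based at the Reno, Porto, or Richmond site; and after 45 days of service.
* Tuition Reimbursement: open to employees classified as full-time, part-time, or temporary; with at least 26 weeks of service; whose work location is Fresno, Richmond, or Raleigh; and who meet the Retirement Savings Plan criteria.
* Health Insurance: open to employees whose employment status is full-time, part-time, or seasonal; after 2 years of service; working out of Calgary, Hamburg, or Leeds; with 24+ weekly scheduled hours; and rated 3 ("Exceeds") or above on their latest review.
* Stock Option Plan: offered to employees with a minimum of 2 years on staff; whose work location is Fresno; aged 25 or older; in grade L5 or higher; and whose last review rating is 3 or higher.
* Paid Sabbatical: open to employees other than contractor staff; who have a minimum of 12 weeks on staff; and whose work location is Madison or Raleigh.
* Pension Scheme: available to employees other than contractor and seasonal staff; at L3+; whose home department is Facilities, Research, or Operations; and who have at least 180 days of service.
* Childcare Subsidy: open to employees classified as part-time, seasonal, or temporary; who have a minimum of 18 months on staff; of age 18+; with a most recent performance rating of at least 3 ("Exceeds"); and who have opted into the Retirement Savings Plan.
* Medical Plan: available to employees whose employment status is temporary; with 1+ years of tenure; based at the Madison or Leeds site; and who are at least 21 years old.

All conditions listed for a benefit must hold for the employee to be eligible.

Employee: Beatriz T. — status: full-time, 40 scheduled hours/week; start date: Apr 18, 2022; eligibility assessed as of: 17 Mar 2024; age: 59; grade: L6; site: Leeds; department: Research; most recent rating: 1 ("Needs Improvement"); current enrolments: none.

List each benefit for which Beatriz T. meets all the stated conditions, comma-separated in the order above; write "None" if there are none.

Pension Scheme

Service from Apr 18, 2022 to 17 Mar 2024: 699 days.
Retirement Savings Plan — 40 hrs/wk ≥ 20 ✓; site Leeds ✗ (not Reno, Porto, or Richmond) → not eligible.
Tuition Reimbursement — status full-time ✓; service 699 days ≥ 26 weeks (≈182 days) ✓; site Leeds ✗ (not Fresno, Richmond, or Raleigh) → not eligible.
Health Insurance — status full-time ✓; service 699 days < 2 years (≈730 days) ✗ → not eligible.
Stock Option Plan — service 699 days < 2 years (≈730 days) ✗ → not eligible.
Paid Sabbatical — status full-time ✓ (not excluded); service 699 days ≥ 12 weeks (≈84 days) ✓; site Leeds ✗ (not Madison or Raleigh) → not eligible.
Pension Scheme — status full-time ✓ (not excluded); grade L6 ≥ L3 ✓; dept Research ✓; service 699 days ≥ 180 days ✓ → eligible.
Childcare Subsidy — status full-time ✗ (requires part-time, seasonal, or temporary) → not eligible.
Medical Plan — status full-time ✗ (requires temporary) → not eligible.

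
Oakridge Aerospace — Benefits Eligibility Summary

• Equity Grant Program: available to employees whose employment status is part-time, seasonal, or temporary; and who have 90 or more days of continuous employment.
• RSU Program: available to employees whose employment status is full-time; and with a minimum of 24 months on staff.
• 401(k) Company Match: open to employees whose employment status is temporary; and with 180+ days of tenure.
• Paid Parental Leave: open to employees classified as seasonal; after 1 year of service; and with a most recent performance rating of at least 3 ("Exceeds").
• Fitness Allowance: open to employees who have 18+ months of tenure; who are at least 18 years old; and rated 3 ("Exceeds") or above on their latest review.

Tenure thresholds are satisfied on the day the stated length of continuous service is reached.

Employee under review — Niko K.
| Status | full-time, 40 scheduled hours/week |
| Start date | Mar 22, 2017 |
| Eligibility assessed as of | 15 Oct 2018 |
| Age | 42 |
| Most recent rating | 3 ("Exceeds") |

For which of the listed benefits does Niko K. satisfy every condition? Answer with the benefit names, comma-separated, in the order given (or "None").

Fitness Allowance

Service from Mar 22, 2017 to 15 Oct 2018: 572 days.
Equity Grant Program — status full-time ✗ (requires part-time, seasonal, or temporary) → not eligible.
RSU Program — status full-time ✓; service 572 days < 24 months (≈720 days) ✗ → not eligible.
401(k) Company Match — status full-time ✗ (requires temporary) → not eligible.
Paid Parental Leave — status full-time ✗ (requires seasonal) → not eligible.
Fitness Allowance — service 572 days ≥ 18 months (≈540 days) ✓; age 42 ≥ 18 ✓; rating 3 ≥ 3 ✓ → eligible.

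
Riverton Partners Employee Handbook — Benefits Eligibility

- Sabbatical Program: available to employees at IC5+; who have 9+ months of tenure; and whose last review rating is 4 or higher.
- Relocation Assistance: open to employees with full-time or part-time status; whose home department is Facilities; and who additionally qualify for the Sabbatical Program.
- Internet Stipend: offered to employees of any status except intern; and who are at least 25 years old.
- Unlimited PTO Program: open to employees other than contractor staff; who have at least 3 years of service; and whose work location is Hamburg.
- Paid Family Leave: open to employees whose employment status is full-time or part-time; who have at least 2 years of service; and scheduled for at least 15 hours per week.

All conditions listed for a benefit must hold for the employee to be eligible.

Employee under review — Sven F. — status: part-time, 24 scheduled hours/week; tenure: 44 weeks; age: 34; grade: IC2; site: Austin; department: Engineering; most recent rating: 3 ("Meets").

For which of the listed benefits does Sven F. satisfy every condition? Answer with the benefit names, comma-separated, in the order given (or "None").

Sabbatical Program — grade IC2 < IC5 ✗ → not eligible.
Relocation Assistance — status part-time ✓; dept Engineering ✗ → not eligible.
Internet Stipend — status part-time ✓ (not excluded); age 34 ≥ 25 ✓ → eligible.
Unlimited PTO Program — status part-time ✓ (not excluded); service 44 weeks < 3 years (≈1095 days) ✗ → not eligible.
Paid Family Leave — status part-time ✓; service 44 weeks < 2 years (≈730 days) ✗ → not eligible.

Internet Stipend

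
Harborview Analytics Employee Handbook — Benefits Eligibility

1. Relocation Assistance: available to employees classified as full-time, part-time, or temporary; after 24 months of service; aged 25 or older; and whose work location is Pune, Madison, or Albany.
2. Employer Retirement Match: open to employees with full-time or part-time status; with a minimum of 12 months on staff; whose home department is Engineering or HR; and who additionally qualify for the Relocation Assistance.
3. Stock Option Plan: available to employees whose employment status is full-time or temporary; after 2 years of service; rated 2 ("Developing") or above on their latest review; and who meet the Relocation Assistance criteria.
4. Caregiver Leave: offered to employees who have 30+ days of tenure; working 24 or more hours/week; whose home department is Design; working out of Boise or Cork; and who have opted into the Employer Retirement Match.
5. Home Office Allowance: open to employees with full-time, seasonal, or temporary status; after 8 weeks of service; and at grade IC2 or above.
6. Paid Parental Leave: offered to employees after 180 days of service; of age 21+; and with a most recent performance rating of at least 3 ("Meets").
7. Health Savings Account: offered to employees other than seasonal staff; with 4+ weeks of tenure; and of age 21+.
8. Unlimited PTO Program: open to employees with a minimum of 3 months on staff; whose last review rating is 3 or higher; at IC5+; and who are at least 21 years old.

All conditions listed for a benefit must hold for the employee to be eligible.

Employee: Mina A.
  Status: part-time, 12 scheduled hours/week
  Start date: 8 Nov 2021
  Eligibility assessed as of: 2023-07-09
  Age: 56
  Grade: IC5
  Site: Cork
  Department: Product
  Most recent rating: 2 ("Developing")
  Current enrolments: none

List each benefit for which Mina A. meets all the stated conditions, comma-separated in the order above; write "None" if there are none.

Service from 8 Nov 2021 to 2023-07-09: 608 days.
Relocation Assistance — status part-time ✓; service 608 days < 24 months (≈720 days) ✗ → not eligible.
Employer Retirement Match — status part-time ✓; service 608 days ≥ 12 months (≈360 days) ✓; dept Product ✗ → not eligible.
Stock Option Plan — status part-time ✗ (requires full-time or temporary) → not eligible.
Caregiver Leave — service 608 days ≥ 30 days ✓; 12 hrs/wk < 24 ✗ → not eligible.
Home Office Allowance — status part-time ✗ (requires full-time, seasonal, or temporary) → not eligible.
Paid Parental Leave — service 608 days ≥ 180 days ✓; age 56 ≥ 21 ✓; rating 2 < 3 ✗ → not eligible.
Health Savings Account — status part-time ✓ (not excluded); service 608 days ≥ 4 weeks (≈28 days) ✓; age 56 ≥ 21 ✓ → eligible.
Unlimited PTO Program — service 608 days ≥ 3 months (≈90 days) ✓; rating 2 < 3 ✗ → not eligible.

Health Savings Account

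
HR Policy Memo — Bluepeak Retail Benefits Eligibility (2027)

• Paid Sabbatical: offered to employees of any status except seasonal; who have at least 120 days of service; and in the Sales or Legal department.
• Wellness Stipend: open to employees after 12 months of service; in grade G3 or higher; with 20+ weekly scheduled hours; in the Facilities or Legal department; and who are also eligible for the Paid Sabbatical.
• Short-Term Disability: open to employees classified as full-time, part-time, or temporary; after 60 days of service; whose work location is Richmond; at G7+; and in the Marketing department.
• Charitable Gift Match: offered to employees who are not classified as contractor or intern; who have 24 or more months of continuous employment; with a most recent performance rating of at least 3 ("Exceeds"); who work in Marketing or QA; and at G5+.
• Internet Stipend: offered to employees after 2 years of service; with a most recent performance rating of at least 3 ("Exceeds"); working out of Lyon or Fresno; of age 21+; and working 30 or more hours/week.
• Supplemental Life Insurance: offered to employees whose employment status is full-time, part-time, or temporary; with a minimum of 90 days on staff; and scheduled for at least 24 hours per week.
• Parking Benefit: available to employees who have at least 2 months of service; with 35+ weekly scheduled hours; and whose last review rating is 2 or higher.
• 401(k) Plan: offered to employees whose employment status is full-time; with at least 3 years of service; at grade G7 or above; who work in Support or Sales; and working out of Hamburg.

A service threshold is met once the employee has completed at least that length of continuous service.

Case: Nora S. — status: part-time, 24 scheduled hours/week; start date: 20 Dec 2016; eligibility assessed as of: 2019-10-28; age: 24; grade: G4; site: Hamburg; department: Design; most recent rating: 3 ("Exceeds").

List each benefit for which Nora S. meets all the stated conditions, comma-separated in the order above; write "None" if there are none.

Service from 20 Dec 2016 to 2019-10-28: 1042 days.
Paid Sabbatical — status part-time ✓ (not excluded); service 1042 days ≥ 120 days ✓; dept Design ✗ → not eligible.
Wellness Stipend — service 1042 days ≥ 12 months (≈360 days) ✓; grade G4 ≥ G3 ✓; 24 hrs/wk ≥ 20 ✓; dept Design ✗ → not eligible.
Short-Term Disability — status part-time ✓; service 1042 days ≥ 60 days ✓; site Hamburg ✗ (not Richmond) → not eligible.
Charitable Gift Match — status part-time ✓ (not excluded); service 1042 days ≥ 24 months (≈720 days) ✓; rating 3 ≥ 3 ✓; dept Design ✗ → not eligible.
Internet Stipend — service 1042 days ≥ 2 years (≈730 days) ✓; rating 3 ≥ 3 ✓; site Hamburg ✗ (not Lyon or Fresno) → not eligible.
Supplemental Life Insurance — status part-time ✓; service 1042 days ≥ 90 days ✓; 24 hrs/wk ≥ 24 ✓ → eligible.
Parking Benefit — service 1042 days ≥ 2 months (≈60 days) ✓; 24 hrs/wk < 35 ✗ → not eligible.
401(k) Plan — status part-time ✗ (requires full-time) → not eligible.

Supplemental Life Insurance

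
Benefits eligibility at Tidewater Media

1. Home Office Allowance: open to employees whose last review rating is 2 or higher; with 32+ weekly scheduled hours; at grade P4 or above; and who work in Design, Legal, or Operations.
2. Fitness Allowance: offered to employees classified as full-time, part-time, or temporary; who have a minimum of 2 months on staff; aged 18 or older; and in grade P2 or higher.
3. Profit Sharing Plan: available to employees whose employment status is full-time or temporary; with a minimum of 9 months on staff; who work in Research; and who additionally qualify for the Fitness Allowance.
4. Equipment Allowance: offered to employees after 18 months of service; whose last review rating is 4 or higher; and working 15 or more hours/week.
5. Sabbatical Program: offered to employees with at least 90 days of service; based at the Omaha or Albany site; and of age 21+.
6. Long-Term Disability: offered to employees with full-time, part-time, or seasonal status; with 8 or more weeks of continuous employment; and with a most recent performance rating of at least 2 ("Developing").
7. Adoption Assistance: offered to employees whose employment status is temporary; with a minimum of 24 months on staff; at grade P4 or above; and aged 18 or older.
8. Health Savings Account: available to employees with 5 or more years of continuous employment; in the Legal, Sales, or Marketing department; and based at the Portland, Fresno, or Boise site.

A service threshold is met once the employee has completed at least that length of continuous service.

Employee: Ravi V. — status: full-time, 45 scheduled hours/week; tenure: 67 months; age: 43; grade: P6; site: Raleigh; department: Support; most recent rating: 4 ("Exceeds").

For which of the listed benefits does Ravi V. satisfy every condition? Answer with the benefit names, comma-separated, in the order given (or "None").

Fitness Allowance, Equipment Allowance, Long-Term Disability

Home Office Allowance — rating 4 ≥ 2 ✓; 45 hrs/wk ≥ 32 ✓; grade P6 ≥ P4 ✓; dept Support ✗ → not eligible.
Fitness Allowance — status full-time ✓; service 67 months ≥ 2 months ✓; age 43 ≥ 18 ✓; grade P6 ≥ P2 ✓ → eligible.
Profit Sharing Plan — status full-time ✓; service 67 months ≥ 9 months ✓; dept Support ✗ → not eligible.
Equipment Allowance — service 67 months ≥ 18 months ✓; rating 4 ≥ 4 ✓; 45 hrs/wk ≥ 15 ✓ → eligible.
Sabbatical Program — service 67 months ≥ 90 days ✓; site Raleigh ✗ (not Omaha or Albany) → not eligible.
Long-Term Disability — status full-time ✓; service 67 months ≥ 8 weeks (≈56 days) ✓; rating 4 ≥ 2 ✓ → eligible.
Adoption Assistance — status full-time ✗ (requires temporary) → not eligible.
Health Savings Account — service 67 months ≥ 5 years (≈1825 days) ✓; dept Support ✗ → not eligible.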